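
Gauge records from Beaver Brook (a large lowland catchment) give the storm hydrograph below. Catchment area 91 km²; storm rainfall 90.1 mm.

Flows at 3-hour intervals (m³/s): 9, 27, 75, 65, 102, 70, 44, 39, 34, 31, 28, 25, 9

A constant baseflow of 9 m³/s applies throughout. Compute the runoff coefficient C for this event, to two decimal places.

ΣQ_DR = 441.0 m³/s; V = ΣQ_DR·Δt = 4.763 × 10^6 m³.
Runoff depth d = V / A = 52.34 mm.
C = d / P = 52.34 / 90.1 = 0.58.

C ≈ 0.58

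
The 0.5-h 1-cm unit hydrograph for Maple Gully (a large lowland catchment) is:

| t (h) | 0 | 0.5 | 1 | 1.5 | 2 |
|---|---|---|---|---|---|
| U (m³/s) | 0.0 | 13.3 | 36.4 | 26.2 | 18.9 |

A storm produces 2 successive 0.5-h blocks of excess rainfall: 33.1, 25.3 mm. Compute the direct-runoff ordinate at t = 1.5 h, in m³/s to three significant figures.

Q ≈ 179 m³/s

By discrete convolution, Q_j = Σ (P_i / 10 mm) · U_{j−i}.
At t = 1.5 h (j=3): Q = (33.1/10)·26.2 + (25.3/10)·36.4 = 179 m³/s.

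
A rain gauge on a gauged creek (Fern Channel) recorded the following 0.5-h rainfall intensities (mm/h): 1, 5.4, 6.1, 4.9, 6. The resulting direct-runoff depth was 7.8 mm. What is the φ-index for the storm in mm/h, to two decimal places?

Only the 4 blocks with intensity above φ contribute runoff: 5.4, 6.1, 4.9, 6 mm/h.
Σ(I−φ)·Δt = d  ⇒  (5.4+6.1+4.9+6 − 4φ)·0.5 = 7.8
φ = (22.40 − 7.8/0.5) / 4 = 1.70 mm/h.

φ ≈ 1.70 mm/h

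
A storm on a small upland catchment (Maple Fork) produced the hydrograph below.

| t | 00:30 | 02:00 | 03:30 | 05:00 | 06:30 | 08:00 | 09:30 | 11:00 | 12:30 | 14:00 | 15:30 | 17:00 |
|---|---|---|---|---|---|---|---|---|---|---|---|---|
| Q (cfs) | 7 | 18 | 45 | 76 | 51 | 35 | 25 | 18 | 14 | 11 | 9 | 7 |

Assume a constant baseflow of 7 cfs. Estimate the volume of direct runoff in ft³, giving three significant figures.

V ≈ 1.25 × 10^6 ft³

Direct-runoff ordinates (Q − Q_b): 0.0, 11.0, 38.0, 69.0, 44.0, 28.0, 18.0, 11.0, 7.0, 4.0, 2.0, 0.0 cfs.
ΣQ_DR = 232.0 cfs.
With Δt = 1.5 h = 5400 s, V = ΣQ_DR · Δt = 232.0 × 5400 = 1.25 × 10^6 ft³.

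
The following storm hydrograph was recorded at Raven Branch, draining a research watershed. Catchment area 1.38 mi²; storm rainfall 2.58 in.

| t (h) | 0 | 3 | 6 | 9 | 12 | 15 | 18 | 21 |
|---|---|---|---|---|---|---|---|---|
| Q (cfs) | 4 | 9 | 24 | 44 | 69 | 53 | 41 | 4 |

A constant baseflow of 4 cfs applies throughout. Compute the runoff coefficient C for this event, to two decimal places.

ΣQ_DR = 216.0 cfs; V = ΣQ_DR·Δt = 2.333 × 10^6 ft³.
Runoff depth d = V / A = 0.7276 in.
C = d / P = 0.7276 / 2.58 = 0.28.

C ≈ 0.28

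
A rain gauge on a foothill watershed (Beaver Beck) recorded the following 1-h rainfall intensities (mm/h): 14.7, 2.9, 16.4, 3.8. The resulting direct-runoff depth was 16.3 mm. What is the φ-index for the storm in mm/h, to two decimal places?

Only the 2 blocks with intensity above φ contribute runoff: 14.7, 16.4 mm/h.
Σ(I−φ)·Δt = d  ⇒  (14.7+16.4 − 2φ)·1 = 16.3
φ = (31.10 − 16.3/1) / 2 = 7.40 mm/h.

φ ≈ 7.40 mm/h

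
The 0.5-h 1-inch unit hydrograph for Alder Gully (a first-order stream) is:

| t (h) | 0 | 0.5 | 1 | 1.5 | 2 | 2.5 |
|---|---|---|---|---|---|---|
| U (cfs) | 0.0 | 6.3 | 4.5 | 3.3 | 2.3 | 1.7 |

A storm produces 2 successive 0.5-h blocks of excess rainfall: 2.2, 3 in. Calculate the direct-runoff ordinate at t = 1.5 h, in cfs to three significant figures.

By discrete convolution, Q_j = Σ (P_i / 1 in) · U_{j−i}.
At t = 1.5 h (j=3): Q = (2.2/1)·3.3 + (3/1)·4.5 = 20.8 cfs.

Q ≈ 20.8 cfs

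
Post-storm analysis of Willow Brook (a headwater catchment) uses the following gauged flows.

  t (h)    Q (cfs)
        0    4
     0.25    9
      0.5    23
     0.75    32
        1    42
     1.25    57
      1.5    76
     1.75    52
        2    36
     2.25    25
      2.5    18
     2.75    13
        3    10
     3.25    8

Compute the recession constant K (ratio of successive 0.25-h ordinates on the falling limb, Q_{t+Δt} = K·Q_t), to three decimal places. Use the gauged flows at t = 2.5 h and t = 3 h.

Using the recession-limb readings at t = 2.5 h and t = 3 h: Q falls from 18 to 10 cfs over 2 intervals.
K = (Q₂/Q₁)^(1/2) = (10/18)^(1/2) = 0.745.

K ≈ 0.745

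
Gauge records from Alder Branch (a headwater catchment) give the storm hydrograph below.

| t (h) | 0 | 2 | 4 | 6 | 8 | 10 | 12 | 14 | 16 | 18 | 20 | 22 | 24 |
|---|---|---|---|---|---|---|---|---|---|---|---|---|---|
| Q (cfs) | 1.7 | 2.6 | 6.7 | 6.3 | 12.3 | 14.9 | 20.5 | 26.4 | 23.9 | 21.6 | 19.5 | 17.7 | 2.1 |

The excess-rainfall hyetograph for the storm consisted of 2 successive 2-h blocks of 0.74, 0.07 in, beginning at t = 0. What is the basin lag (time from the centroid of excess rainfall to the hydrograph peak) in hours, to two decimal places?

t_L ≈ 12.83 h

Centroid of excess rainfall: t_c = Σ P_i·t̄_i / ΣP_i = 1.1728 h (block centres at 1, 3 h).
Hydrograph peak occurs at t = 14 h, so basin lag t_L = 14 − 1.1728 = 12.83 h.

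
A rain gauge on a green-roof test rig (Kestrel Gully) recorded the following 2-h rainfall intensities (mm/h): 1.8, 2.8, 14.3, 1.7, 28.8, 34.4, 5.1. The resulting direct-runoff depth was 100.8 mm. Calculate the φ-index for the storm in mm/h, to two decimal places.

φ ≈ 9.03 mm/h

Only the 3 blocks with intensity above φ contribute runoff: 14.3, 28.8, 34.4 mm/h.
Σ(I−φ)·Δt = d  ⇒  (14.3+28.8+34.4 − 3φ)·2 = 100.8
φ = (77.50 − 100.8/2) / 3 = 9.03 mm/h.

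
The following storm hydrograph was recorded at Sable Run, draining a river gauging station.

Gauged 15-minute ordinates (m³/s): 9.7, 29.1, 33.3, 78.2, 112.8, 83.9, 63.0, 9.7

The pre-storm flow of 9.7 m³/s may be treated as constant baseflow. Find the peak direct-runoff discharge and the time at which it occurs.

Subtracting baseflow gives direct-runoff ordinates: 0.0, 19.4, 23.6, 68.5, 103.1, 74.2, 53.3, 0.0 m³/s.
The maximum is 103.1 m³/s, occurring at the reading for t = 1 h.

Q_p = 103.1 m³/s at t = 1 h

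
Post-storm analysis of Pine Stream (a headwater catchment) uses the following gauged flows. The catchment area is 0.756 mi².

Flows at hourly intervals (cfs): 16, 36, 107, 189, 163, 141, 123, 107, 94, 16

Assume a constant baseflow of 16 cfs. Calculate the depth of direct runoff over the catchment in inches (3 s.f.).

Direct runoff: 0.0, 20.0, 91.0, 173.0, 147.0, 125.0, 107.0, 91.0, 78.0, 0.0 cfs; ΣQ_DR = 832.0 cfs.
V = ΣQ_DR · Δt = 832.0 × 3600 s = 2.995 × 10^6 ft³.
Over A = 0.756 mi², depth = V / A = 1.71 in.

d ≈ 1.71 in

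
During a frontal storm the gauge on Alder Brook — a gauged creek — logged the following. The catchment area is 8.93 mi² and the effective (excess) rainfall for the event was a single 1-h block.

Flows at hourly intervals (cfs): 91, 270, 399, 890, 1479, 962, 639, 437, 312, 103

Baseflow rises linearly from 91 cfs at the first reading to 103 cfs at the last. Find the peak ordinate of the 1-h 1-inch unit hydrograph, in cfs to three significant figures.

Direct runoff: 0.00, 177.67, 305.33, 795.00, 1382.67, 864.33, 540.00, 336.67, 210.33, 0.00 cfs; ΣQ_DR = 4612 cfs, peak = 1382.67 cfs.
Runoff depth d = ΣQ_DR·Δt / A = 4612 × 3600 / (8.93 mi²) = 0.8003 in.
The 1-inch UH is the DRH scaled by (1 in)/d, so U_p = 1382.67 × 1/0.8003 = 1730 cfs.

U_p ≈ 1730 cfs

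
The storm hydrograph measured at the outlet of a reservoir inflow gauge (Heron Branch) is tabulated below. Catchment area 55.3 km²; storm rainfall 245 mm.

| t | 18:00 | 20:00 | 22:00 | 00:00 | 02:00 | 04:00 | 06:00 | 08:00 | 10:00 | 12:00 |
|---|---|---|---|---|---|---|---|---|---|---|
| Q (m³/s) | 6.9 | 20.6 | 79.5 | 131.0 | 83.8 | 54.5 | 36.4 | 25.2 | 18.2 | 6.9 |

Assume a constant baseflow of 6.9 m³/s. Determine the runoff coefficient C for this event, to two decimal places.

C ≈ 0.21

ΣQ_DR = 394.0 m³/s; V = ΣQ_DR·Δt = 2.837 × 10^6 m³.
Runoff depth d = V / A = 51.30 mm.
C = d / P = 51.30 / 245 = 0.21.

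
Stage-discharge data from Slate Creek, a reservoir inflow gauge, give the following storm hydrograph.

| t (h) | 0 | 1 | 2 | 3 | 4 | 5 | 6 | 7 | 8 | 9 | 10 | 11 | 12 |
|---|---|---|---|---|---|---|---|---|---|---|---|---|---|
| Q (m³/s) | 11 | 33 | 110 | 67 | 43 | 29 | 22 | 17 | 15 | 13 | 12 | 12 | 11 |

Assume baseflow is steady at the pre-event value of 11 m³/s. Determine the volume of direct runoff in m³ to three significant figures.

V ≈ 9.07 × 10^5 m³

Direct-runoff ordinates (Q − Q_b): 0.0, 22.0, 99.0, 56.0, 32.0, 18.0, 11.0, 6.0, 4.0, 2.0, 1.0, 1.0, 0.0 m³/s.
ΣQ_DR = 252.0 m³/s.
With Δt = 1 h = 3600 s, V = ΣQ_DR · Δt = 252.0 × 3600 = 9.07 × 10^5 m³.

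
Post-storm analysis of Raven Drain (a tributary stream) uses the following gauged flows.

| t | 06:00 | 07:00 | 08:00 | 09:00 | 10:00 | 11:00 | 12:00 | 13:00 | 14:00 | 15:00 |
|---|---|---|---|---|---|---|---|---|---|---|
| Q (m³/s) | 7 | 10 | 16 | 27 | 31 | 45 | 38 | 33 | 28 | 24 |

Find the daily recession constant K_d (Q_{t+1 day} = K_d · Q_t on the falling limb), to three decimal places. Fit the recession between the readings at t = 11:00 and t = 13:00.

K_d ≈ 0.024

Between t = 11:00 and t = 13:00 the flow falls from 45 to 33 m³/s over 2×1 h = 2 h.
Per-interval ratio K = (33/45)^(1/2) = 0.8563; K_d = K^(24/1) = 0.024.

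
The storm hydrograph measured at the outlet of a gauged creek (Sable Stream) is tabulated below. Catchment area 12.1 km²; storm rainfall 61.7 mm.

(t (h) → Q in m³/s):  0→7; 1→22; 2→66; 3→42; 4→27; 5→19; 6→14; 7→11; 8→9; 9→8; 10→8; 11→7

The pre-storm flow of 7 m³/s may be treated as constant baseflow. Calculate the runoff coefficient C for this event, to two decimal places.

ΣQ_DR = 156.0 m³/s; V = ΣQ_DR·Δt = 5.616 × 10^5 m³.
Runoff depth d = V / A = 46.41 mm.
C = d / P = 46.41 / 61.7 = 0.75.

C ≈ 0.75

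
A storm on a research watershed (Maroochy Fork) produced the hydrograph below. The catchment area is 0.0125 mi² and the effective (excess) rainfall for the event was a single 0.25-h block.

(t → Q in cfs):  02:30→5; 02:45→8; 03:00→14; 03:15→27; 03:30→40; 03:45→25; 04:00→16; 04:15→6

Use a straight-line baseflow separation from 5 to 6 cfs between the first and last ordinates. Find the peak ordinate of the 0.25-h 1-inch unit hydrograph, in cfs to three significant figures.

U_p ≈ 11.5 cfs

Direct runoff: 0.00, 2.86, 8.71, 21.57, 34.43, 19.29, 10.14, 0.00 cfs; ΣQ_DR = 97.00 cfs, peak = 34.43 cfs.
Runoff depth d = ΣQ_DR·Δt / A = 97.00 × 900 / (0.0125 mi²) = 3.006 in.
The 1-inch UH is the DRH scaled by (1 in)/d, so U_p = 34.43 × 1/3.006 = 11.5 cfs.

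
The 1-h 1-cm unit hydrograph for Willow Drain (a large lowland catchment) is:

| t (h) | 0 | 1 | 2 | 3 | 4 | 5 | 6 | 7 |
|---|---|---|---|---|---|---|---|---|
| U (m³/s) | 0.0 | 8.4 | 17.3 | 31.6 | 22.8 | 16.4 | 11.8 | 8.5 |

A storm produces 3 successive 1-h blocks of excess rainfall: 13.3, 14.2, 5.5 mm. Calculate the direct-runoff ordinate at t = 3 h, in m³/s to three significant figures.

Q ≈ 71.2 m³/s

By discrete convolution, Q_j = Σ (P_i / 10 mm) · U_{j−i}.
At t = 3 h (j=3): Q = (13.3/10)·31.6 + (14.2/10)·17.3 + (5.5/10)·8.4 = 71.2 m³/s.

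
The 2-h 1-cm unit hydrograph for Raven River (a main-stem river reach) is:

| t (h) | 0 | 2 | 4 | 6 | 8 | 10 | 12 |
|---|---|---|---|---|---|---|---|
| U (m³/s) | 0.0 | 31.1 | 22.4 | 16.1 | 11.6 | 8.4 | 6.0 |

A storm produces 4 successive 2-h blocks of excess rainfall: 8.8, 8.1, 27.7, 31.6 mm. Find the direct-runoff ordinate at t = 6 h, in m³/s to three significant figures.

By discrete convolution, Q_j = Σ (P_i / 10 mm) · U_{j−i}.
At t = 6 h (j=3): Q = (8.8/10)·16.1 + (8.1/10)·22.4 + (27.7/10)·31.1 + (31.6/10)·0.0 = 118 m³/s.

Q ≈ 118 m³/s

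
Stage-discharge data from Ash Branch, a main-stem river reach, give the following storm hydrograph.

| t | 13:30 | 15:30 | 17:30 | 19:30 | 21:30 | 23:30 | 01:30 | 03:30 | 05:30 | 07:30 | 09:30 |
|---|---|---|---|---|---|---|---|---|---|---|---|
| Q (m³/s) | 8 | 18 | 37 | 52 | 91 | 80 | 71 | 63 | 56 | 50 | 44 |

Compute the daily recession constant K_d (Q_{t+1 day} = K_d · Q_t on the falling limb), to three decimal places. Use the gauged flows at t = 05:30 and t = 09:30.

K_d ≈ 0.235

Between t = 05:30 and t = 09:30 the flow falls from 56 to 44 m³/s over 2×2 h = 4 h.
Per-interval ratio K = (44/56)^(1/2) = 0.8864; K_d = K^(24/2) = 0.235.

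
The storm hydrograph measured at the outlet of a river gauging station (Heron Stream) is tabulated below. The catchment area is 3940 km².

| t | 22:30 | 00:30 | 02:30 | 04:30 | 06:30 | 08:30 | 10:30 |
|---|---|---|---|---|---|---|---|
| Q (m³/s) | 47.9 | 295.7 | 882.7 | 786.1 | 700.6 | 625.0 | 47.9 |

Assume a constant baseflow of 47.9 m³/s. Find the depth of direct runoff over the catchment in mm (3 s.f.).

Direct runoff: 0.0, 247.8, 834.8, 738.2, 652.7, 577.1, 0.0 m³/s; ΣQ_DR = 3051 m³/s.
V = ΣQ_DR · Δt = 3051 × 7200 s = 2.196 × 10^7 m³.
Over A = 3940 km², depth = V / A = 5.57 mm.

d ≈ 5.57 mm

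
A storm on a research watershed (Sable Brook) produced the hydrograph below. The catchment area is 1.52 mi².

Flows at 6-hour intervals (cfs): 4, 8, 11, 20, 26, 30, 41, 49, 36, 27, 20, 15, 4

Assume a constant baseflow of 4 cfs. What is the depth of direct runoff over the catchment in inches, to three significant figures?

d ≈ 1.46 in

Direct runoff: 0.0, 4.0, 7.0, 16.0, 22.0, 26.0, 37.0, 45.0, 32.0, 23.0, 16.0, 11.0, 0.0 cfs; ΣQ_DR = 239.0 cfs.
V = ΣQ_DR · Δt = 239.0 × 21600 s = 5.162 × 10^6 ft³.
Over A = 1.52 mi², depth = V / A = 1.46 in.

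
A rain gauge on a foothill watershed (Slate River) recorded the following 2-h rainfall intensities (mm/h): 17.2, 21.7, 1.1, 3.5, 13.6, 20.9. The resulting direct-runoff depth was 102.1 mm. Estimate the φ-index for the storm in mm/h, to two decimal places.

φ ≈ 5.59 mm/h

Only the 4 blocks with intensity above φ contribute runoff: 17.2, 21.7, 13.6, 20.9 mm/h.
Σ(I−φ)·Δt = d  ⇒  (17.2+21.7+13.6+20.9 − 4φ)·2 = 102.1
φ = (73.40 − 102.1/2) / 4 = 5.59 mm/h.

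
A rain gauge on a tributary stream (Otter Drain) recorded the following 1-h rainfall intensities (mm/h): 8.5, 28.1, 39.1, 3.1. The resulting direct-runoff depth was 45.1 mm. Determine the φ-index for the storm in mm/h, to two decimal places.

Only the 2 blocks with intensity above φ contribute runoff: 28.1, 39.1 mm/h.
Σ(I−φ)·Δt = d  ⇒  (28.1+39.1 − 2φ)·1 = 45.1
φ = (67.20 − 45.1/1) / 2 = 11.05 mm/h.

φ ≈ 11.05 mm/h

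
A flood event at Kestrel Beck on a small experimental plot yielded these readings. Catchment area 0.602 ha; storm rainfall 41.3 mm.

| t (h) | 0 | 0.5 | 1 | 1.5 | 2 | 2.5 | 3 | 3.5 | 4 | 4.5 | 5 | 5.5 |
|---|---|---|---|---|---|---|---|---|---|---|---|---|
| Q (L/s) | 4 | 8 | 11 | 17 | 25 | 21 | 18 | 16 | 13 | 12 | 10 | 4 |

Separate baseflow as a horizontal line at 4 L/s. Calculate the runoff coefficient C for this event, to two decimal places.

C ≈ 0.80

ΣQ_DR = 111.0 L/s; V = ΣQ_DR·Δt = 1.998 × 10^5 L.
Runoff depth d = V / A = 33.19 mm.
C = d / P = 33.19 / 41.3 = 0.80.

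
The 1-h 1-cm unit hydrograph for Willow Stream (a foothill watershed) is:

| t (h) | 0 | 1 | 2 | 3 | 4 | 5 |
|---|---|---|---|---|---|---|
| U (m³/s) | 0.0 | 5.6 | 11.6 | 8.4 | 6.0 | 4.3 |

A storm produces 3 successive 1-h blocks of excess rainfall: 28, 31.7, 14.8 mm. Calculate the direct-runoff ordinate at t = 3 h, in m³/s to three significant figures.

By discrete convolution, Q_j = Σ (P_i / 10 mm) · U_{j−i}.
At t = 3 h (j=3): Q = (28/10)·8.4 + (31.7/10)·11.6 + (14.8/10)·5.6 = 68.6 m³/s.

Q ≈ 68.6 m³/s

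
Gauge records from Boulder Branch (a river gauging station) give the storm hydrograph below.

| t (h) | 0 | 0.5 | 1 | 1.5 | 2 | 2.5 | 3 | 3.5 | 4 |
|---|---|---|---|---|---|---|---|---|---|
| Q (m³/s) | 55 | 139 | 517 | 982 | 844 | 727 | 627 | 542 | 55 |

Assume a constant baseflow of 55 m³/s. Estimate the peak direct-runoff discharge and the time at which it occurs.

Subtracting baseflow gives direct-runoff ordinates: 0.0, 84.0, 462.0, 927.0, 789.0, 672.0, 572.0, 487.0, 0.0 m³/s.
The maximum is 927.0 m³/s, occurring at the reading for t = 1.5 h.

Q_p = 927.0 m³/s at t = 1.5 h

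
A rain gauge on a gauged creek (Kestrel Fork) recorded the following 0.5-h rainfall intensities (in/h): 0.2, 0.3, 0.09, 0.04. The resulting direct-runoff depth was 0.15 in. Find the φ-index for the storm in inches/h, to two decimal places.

φ ≈ 0.10 in/h

Only the 2 blocks with intensity above φ contribute runoff: 0.2, 0.3 in/h.
Σ(I−φ)·Δt = d  ⇒  (0.2+0.3 − 2φ)·0.5 = 0.15
φ = (0.5000 − 0.15/0.5) / 2 = 0.10 in/h.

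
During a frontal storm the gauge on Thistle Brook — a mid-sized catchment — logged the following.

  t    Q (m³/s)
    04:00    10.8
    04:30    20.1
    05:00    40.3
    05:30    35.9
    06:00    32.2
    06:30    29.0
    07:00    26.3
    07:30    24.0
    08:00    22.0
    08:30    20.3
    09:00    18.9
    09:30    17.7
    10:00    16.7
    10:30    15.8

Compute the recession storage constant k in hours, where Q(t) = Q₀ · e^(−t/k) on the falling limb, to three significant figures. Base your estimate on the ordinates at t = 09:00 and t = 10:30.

k ≈ 8.37 h

On the falling limb, Q drops from 18.9 to 15.8 m³/s between t = 09:00 and t = 10:30 (Δt = 1.5 h).
k = −Δt / ln(Q₂/Q₁) = −1.5 / ln(15.8/18.9) = 8.37 h.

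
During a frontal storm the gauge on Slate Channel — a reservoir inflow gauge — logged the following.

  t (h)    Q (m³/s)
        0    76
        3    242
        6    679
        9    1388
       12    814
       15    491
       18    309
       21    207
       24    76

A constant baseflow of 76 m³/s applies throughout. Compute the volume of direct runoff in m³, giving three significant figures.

Direct-runoff ordinates (Q − Q_b): 0.0, 166.0, 603.0, 1312.0, 738.0, 415.0, 233.0, 131.0, 0.0 m³/s.
ΣQ_DR = 3598 m³/s.
With Δt = 3 h = 10800 s, V = ΣQ_DR · Δt = 3598 × 10800 = 3.89 × 10^7 m³.

V ≈ 3.89 × 10^7 m³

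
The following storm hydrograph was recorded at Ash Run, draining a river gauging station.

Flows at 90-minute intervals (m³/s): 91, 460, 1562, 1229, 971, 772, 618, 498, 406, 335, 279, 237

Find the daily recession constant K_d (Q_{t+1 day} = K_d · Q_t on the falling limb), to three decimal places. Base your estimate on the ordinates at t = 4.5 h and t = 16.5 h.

K_d ≈ 0.037

Between t = 4.5 h and t = 16.5 h the flow falls from 1229 to 237 m³/s over 8×1.5 h = 12 h.
Per-interval ratio K = (237/1229)^(1/8) = 0.8140; K_d = K^(24/1.5) = 0.037.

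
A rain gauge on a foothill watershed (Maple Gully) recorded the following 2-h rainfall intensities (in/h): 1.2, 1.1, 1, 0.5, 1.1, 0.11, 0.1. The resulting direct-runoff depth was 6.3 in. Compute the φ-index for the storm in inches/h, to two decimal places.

Only the 5 blocks with intensity above φ contribute runoff: 1.2, 1.1, 1, 0.5, 1.1 in/h.
Σ(I−φ)·Δt = d  ⇒  (1.2+1.1+1+0.5+1.1 − 5φ)·2 = 6.3
φ = (4.900 − 6.3/2) / 5 = 0.35 in/h.

φ ≈ 0.35 in/h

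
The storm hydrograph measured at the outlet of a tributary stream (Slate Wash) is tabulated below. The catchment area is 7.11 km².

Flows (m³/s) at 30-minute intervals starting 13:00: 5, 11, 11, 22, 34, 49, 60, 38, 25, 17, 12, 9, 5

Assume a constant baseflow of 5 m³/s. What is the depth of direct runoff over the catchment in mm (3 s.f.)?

Direct runoff: 0.0, 6.0, 6.0, 17.0, 29.0, 44.0, 55.0, 33.0, 20.0, 12.0, 7.0, 4.0, 0.0 m³/s; ΣQ_DR = 233.0 m³/s.
V = ΣQ_DR · Δt = 233.0 × 1800 s = 4.194 × 10^5 m³.
Over A = 7.11 km², depth = V / A = 59.0 mm.

d ≈ 59.0 mm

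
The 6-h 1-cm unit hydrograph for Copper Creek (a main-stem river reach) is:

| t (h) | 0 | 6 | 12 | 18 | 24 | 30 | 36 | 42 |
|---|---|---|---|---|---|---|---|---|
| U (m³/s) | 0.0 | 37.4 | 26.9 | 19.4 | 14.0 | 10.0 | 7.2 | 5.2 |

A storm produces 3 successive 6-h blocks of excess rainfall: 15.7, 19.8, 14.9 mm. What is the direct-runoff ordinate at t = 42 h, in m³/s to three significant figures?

Q ≈ 37.3 m³/s

By discrete convolution, Q_j = Σ (P_i / 10 mm) · U_{j−i}.
At t = 42 h (j=7): Q = (15.7/10)·5.2 + (19.8/10)·7.2 + (14.9/10)·10.0 = 37.3 m³/s.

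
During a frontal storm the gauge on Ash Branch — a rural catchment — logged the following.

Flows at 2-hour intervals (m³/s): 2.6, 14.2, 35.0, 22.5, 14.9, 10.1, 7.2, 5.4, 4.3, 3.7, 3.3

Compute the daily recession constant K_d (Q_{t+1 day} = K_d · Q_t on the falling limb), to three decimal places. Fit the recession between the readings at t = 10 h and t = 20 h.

K_d ≈ 0.068

Between t = 10 h and t = 20 h the flow falls from 10.1 to 3.3 m³/s over 5×2 h = 10 h.
Per-interval ratio K = (3.3/10.1)^(1/5) = 0.7995; K_d = K^(24/2) = 0.068.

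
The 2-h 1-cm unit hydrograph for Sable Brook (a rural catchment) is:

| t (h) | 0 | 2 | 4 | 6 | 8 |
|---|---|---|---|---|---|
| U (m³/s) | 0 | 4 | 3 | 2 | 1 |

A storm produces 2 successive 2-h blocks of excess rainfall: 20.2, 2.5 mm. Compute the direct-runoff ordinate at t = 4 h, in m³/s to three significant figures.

Q ≈ 7.06 m³/s

By discrete convolution, Q_j = Σ (P_i / 10 mm) · U_{j−i}.
At t = 4 h (j=2): Q = (20.2/10)·3 + (2.5/10)·4 = 7.06 m³/s.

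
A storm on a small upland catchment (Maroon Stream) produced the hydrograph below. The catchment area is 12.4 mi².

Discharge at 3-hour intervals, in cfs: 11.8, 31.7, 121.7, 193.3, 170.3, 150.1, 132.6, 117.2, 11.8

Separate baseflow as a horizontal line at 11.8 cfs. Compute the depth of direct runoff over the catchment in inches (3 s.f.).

d ≈ 0.313 in

Direct runoff: 0.0, 19.9, 109.9, 181.5, 158.5, 138.3, 120.8, 105.4, 0.0 cfs; ΣQ_DR = 834.3 cfs.
V = ΣQ_DR · Δt = 834.3 × 10800 s = 9.010 × 10^6 ft³.
Over A = 12.4 mi², depth = V / A = 0.313 in.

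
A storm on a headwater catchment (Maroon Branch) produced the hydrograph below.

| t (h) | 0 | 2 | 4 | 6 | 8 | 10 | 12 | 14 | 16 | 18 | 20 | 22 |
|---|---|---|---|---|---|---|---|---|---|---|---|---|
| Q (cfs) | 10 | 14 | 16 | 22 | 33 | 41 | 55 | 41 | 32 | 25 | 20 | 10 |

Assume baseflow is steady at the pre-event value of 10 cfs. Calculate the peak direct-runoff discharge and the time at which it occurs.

Q_p = 45.0 cfs at t = 12 h

Subtracting baseflow gives direct-runoff ordinates: 0.0, 4.0, 6.0, 12.0, 23.0, 31.0, 45.0, 31.0, 22.0, 15.0, 10.0, 0.0 cfs.
The maximum is 45.0 cfs, occurring at the reading for t = 12 h.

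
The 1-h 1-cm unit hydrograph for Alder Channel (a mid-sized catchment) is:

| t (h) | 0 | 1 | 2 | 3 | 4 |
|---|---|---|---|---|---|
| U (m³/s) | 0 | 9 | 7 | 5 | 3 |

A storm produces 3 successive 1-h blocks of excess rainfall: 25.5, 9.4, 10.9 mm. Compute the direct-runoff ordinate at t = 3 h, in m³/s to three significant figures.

Q ≈ 29.1 m³/s

By discrete convolution, Q_j = Σ (P_i / 10 mm) · U_{j−i}.
At t = 3 h (j=3): Q = (25.5/10)·5 + (9.4/10)·7 + (10.9/10)·9 = 29.1 m³/s.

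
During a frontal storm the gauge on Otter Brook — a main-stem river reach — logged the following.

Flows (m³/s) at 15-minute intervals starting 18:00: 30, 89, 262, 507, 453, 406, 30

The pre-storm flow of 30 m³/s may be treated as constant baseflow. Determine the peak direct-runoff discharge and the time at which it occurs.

Subtracting baseflow gives direct-runoff ordinates: 0.0, 59.0, 232.0, 477.0, 423.0, 376.0, 0.0 m³/s.
The maximum is 477.0 m³/s, occurring at the reading for t = 18:45.

Q_p = 477.0 m³/s at t = 18:45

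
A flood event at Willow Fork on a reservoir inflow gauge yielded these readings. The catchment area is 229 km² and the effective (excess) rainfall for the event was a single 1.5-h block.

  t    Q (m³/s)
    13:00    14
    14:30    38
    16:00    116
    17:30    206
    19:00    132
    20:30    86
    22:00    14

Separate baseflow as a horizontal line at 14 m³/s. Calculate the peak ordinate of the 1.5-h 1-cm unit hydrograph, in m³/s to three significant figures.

Direct runoff: 0.0, 24.0, 102.0, 192.0, 118.0, 72.0, 0.0 m³/s; ΣQ_DR = 508.0 m³/s, peak = 192.0 m³/s.
Runoff depth d = ΣQ_DR·Δt / A = 508.0 × 5400 / (229 km²) = 11.98 mm.
The 1-cm UH is the DRH scaled by (10 mm)/d, so U_p = 192.0 × 10/11.98 = 160 m³/s.

U_p ≈ 160 m³/s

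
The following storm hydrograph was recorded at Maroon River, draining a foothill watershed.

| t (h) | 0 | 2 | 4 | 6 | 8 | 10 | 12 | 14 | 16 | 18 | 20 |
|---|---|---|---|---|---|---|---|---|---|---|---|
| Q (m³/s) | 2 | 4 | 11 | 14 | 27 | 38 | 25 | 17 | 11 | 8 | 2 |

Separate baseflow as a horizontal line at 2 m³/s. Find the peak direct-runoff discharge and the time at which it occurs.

Subtracting baseflow gives direct-runoff ordinates: 0.0, 2.0, 9.0, 12.0, 25.0, 36.0, 23.0, 15.0, 9.0, 6.0, 0.0 m³/s.
The maximum is 36.0 m³/s, occurring at the reading for t = 10 h.

Q_p = 36.0 m³/s at t = 10 h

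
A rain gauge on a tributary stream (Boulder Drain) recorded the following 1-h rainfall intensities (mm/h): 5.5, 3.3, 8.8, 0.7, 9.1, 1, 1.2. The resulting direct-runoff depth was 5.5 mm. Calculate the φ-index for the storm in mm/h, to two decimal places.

φ ≈ 6.20 mm/h

Only the 2 blocks with intensity above φ contribute runoff: 8.8, 9.1 mm/h.
Σ(I−φ)·Δt = d  ⇒  (8.8+9.1 − 2φ)·1 = 5.5
φ = (17.90 − 5.5/1) / 2 = 6.20 mm/h.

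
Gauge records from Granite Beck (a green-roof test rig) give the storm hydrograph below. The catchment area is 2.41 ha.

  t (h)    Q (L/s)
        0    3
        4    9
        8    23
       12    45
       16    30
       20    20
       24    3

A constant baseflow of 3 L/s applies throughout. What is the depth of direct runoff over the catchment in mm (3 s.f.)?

Direct runoff: 0.0, 6.0, 20.0, 42.0, 27.0, 17.0, 0.0 L/s; ΣQ_DR = 112.0 L/s.
V = ΣQ_DR · Δt = 112.0 × 14400 s = 1.613 × 10^6 L.
Over A = 2.41 ha, depth = V / A = 66.9 mm.

d ≈ 66.9 mm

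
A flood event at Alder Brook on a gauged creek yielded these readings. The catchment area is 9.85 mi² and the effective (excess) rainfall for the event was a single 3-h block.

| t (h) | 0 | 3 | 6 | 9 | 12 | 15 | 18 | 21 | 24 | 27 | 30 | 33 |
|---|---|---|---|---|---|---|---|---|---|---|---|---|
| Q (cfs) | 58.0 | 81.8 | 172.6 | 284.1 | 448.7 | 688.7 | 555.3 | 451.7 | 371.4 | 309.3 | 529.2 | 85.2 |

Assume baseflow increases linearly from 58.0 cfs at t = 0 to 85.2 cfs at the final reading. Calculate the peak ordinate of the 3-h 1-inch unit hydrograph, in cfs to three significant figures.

Direct runoff: 0.00, 21.33, 109.65, 218.68, 380.81, 618.34, 482.46, 376.39, 293.62, 229.05, 446.47, 0.00 cfs; ΣQ_DR = 3177 cfs, peak = 618.34 cfs.
Runoff depth d = ΣQ_DR·Δt / A = 3177 × 10800 / (9.85 mi²) = 1.499 in.
The 1-inch UH is the DRH scaled by (1 in)/d, so U_p = 618.34 × 1/1.499 = 412 cfs.

U_p ≈ 412 cfs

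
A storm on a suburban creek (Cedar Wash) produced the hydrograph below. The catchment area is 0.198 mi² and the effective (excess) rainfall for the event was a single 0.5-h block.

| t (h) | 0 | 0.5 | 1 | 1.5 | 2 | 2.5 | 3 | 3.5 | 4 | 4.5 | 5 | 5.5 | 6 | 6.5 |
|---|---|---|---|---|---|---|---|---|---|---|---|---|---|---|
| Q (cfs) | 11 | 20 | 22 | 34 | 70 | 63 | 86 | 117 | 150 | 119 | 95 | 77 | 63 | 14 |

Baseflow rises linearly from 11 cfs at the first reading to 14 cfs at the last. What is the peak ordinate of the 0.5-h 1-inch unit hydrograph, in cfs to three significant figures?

U_p ≈ 45.8 cfs

Direct runoff: 0.00, 8.77, 10.54, 22.31, 58.08, 50.85, 73.62, 104.38, 137.15, 105.92, 81.69, 63.46, 49.23, 0.00 cfs; ΣQ_DR = 766.0 cfs, peak = 137.15 cfs.
Runoff depth d = ΣQ_DR·Δt / A = 766.0 × 1800 / (0.198 mi²) = 2.997 in.
The 1-inch UH is the DRH scaled by (1 in)/d, so U_p = 137.15 × 1/2.997 = 45.8 cfs.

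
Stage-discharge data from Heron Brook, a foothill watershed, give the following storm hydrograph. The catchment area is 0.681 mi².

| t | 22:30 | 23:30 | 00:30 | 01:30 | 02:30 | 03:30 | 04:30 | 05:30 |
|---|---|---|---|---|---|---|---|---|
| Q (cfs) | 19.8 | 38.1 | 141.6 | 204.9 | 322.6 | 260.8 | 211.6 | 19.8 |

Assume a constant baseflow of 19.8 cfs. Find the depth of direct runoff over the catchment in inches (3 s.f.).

d ≈ 2.41 in

Direct runoff: 0.0, 18.3, 121.8, 185.1, 302.8, 241.0, 191.8, 0.0 cfs; ΣQ_DR = 1061 cfs.
V = ΣQ_DR · Δt = 1061 × 3600 s = 3.819 × 10^6 ft³.
Over A = 0.681 mi², depth = V / A = 2.41 in.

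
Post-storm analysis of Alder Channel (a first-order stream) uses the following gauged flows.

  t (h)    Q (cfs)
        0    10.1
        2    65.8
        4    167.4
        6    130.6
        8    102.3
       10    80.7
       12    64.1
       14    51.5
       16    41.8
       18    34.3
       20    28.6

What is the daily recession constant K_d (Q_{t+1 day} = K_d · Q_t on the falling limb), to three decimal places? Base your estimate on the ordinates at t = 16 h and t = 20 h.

Between t = 16 h and t = 20 h the flow falls from 41.8 to 28.6 cfs over 2×2 h = 4 h.
Per-interval ratio K = (28.6/41.8)^(1/2) = 0.8272; K_d = K^(24/2) = 0.103.

K_d ≈ 0.103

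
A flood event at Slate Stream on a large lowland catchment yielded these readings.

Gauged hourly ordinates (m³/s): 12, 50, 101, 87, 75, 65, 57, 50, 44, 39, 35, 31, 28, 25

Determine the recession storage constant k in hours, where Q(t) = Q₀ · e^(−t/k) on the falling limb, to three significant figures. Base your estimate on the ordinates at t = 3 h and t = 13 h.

k ≈ 8.02 h

On the falling limb, Q drops from 87 to 25 m³/s between t = 3 h and t = 13 h (Δt = 10 h).
k = −Δt / ln(Q₂/Q₁) = −10 / ln(25/87) = 8.02 h.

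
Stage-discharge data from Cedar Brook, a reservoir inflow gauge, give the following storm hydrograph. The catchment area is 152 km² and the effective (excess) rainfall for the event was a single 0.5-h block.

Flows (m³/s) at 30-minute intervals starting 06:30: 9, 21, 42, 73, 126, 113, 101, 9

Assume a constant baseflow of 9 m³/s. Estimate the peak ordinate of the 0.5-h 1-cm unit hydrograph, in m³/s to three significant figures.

Direct runoff: 0.0, 12.0, 33.0, 64.0, 117.0, 104.0, 92.0, 0.0 m³/s; ΣQ_DR = 422.0 m³/s, peak = 117.0 m³/s.
Runoff depth d = ΣQ_DR·Δt / A = 422.0 × 1800 / (152 km²) = 4.997 mm.
The 1-cm UH is the DRH scaled by (10 mm)/d, so U_p = 117.0 × 10/4.997 = 234 m³/s.

U_p ≈ 234 m³/s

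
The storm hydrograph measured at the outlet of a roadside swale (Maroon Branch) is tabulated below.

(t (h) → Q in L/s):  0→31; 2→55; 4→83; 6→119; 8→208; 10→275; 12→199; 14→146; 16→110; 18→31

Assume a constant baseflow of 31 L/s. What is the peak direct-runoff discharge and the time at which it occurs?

Q_p = 244.0 L/s at t = 10 h

Subtracting baseflow gives direct-runoff ordinates: 0.0, 24.0, 52.0, 88.0, 177.0, 244.0, 168.0, 115.0, 79.0, 0.0 L/s.
The maximum is 244.0 L/s, occurring at the reading for t = 10 h.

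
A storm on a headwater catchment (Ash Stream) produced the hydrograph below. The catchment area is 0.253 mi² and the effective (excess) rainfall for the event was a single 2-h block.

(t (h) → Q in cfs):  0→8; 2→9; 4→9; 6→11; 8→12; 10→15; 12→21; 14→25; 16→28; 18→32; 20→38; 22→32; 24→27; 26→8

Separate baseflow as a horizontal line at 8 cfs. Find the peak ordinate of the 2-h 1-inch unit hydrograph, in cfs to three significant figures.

U_p ≈ 15.0 cfs

Direct runoff: 0.0, 1.0, 1.0, 3.0, 4.0, 7.0, 13.0, 17.0, 20.0, 24.0, 30.0, 24.0, 19.0, 0.0 cfs; ΣQ_DR = 163.0 cfs, peak = 30.0 cfs.
Runoff depth d = ΣQ_DR·Δt / A = 163.0 × 7200 / (0.253 mi²) = 1.997 in.
The 1-inch UH is the DRH scaled by (1 in)/d, so U_p = 30.0 × 1/1.997 = 15.0 cfs.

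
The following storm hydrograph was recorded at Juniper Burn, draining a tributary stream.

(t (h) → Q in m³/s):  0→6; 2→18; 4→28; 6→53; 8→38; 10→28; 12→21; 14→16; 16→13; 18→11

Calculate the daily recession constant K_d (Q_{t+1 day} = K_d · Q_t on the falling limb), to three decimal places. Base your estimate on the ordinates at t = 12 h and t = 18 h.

K_d ≈ 0.075

Between t = 12 h and t = 18 h the flow falls from 21 to 11 m³/s over 3×2 h = 6 h.
Per-interval ratio K = (11/21)^(1/3) = 0.8061; K_d = K^(24/2) = 0.075.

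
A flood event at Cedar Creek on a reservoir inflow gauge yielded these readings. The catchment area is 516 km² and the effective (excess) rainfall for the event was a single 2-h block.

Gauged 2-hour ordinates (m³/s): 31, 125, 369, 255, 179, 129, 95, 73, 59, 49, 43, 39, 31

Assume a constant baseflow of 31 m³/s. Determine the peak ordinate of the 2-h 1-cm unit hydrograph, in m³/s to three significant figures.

U_p ≈ 226 m³/s

Direct runoff: 0.0, 94.0, 338.0, 224.0, 148.0, 98.0, 64.0, 42.0, 28.0, 18.0, 12.0, 8.0, 0.0 m³/s; ΣQ_DR = 1074 m³/s, peak = 338.0 m³/s.
Runoff depth d = ΣQ_DR·Δt / A = 1074 × 7200 / (516 km²) = 14.99 mm.
The 1-cm UH is the DRH scaled by (10 mm)/d, so U_p = 338.0 × 10/14.99 = 226 m³/s.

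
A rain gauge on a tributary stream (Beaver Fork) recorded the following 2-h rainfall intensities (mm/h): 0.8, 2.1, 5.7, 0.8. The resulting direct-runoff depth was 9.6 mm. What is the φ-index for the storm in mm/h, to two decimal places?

φ ≈ 1.50 mm/h

Only the 2 blocks with intensity above φ contribute runoff: 2.1, 5.7 mm/h.
Σ(I−φ)·Δt = d  ⇒  (2.1+5.7 − 2φ)·2 = 9.6
φ = (7.800 − 9.6/2) / 2 = 1.50 mm/h.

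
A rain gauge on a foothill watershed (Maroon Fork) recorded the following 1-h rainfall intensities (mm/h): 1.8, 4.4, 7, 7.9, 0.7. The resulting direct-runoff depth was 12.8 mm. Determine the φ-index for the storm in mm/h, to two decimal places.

Only the 3 blocks with intensity above φ contribute runoff: 4.4, 7, 7.9 mm/h.
Σ(I−φ)·Δt = d  ⇒  (4.4+7+7.9 − 3φ)·1 = 12.8
φ = (19.30 − 12.8/1) / 3 = 2.17 mm/h.

φ ≈ 2.17 mm/h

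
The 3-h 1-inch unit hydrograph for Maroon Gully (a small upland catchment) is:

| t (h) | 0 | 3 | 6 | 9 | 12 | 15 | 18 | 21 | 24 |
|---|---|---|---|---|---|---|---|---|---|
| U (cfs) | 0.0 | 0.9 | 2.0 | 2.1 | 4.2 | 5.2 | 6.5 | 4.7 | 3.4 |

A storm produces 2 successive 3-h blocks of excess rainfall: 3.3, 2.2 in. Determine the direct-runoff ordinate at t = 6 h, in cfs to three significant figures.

Q ≈ 8.58 cfs

By discrete convolution, Q_j = Σ (P_i / 1 in) · U_{j−i}.
At t = 6 h (j=2): Q = (3.3/1)·2.0 + (2.2/1)·0.9 = 8.58 cfs.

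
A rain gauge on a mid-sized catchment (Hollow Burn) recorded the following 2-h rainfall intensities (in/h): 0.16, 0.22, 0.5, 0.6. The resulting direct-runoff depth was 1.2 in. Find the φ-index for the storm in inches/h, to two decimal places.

φ ≈ 0.25 in/h

Only the 2 blocks with intensity above φ contribute runoff: 0.5, 0.6 in/h.
Σ(I−φ)·Δt = d  ⇒  (0.5+0.6 − 2φ)·2 = 1.2
φ = (1.100 − 1.2/2) / 2 = 0.25 in/h.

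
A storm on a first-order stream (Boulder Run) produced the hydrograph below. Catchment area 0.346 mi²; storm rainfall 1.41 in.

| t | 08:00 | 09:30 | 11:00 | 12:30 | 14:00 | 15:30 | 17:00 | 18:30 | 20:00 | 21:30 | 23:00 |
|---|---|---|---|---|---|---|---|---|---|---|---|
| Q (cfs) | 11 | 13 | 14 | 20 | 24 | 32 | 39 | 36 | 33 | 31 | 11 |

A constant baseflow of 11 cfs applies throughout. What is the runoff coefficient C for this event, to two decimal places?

ΣQ_DR = 143.0 cfs; V = ΣQ_DR·Δt = 7.722 × 10^5 ft³.
Runoff depth d = V / A = 0.9607 in.
C = d / P = 0.9607 / 1.41 = 0.68.

C ≈ 0.68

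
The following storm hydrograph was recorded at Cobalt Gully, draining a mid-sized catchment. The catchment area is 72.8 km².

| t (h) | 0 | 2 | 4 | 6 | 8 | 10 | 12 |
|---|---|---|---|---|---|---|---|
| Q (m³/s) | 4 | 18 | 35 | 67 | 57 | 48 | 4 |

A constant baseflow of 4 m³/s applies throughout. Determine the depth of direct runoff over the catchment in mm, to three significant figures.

Direct runoff: 0.0, 14.0, 31.0, 63.0, 53.0, 44.0, 0.0 m³/s; ΣQ_DR = 205.0 m³/s.
V = ΣQ_DR · Δt = 205.0 × 7200 s = 1.476 × 10^6 m³.
Over A = 72.8 km², depth = V / A = 20.3 mm.

d ≈ 20.3 mm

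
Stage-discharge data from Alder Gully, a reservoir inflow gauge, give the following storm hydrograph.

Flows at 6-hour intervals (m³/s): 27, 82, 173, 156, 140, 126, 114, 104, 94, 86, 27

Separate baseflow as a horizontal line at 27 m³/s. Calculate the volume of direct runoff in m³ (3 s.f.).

V ≈ 1.80 × 10^7 m³

Direct-runoff ordinates (Q − Q_b): 0.0, 55.0, 146.0, 129.0, 113.0, 99.0, 87.0, 77.0, 67.0, 59.0, 0.0 m³/s.
ΣQ_DR = 832.0 m³/s.
With Δt = 6 h = 21600 s, V = ΣQ_DR · Δt = 832.0 × 21600 = 1.80 × 10^7 m³.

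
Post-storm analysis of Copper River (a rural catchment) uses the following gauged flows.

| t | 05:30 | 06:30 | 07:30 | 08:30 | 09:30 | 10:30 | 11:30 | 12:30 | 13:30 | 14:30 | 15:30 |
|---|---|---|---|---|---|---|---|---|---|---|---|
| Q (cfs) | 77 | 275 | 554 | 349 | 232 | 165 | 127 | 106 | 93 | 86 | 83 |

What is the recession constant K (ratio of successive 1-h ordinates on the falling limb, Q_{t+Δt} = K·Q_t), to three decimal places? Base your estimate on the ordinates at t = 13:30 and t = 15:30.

K ≈ 0.945

Using the recession-limb readings at t = 13:30 and t = 15:30: Q falls from 93 to 83 cfs over 2 intervals.
K = (Q₂/Q₁)^(1/2) = (83/93)^(1/2) = 0.945.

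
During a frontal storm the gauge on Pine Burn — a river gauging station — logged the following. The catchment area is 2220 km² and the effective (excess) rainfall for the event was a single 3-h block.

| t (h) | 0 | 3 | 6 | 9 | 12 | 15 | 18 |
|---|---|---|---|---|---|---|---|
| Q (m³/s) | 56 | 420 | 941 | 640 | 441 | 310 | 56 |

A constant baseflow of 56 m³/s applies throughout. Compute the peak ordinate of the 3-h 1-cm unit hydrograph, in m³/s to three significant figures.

Direct runoff: 0.0, 364.0, 885.0, 584.0, 385.0, 254.0, 0.0 m³/s; ΣQ_DR = 2472 m³/s, peak = 885.0 m³/s.
Runoff depth d = ΣQ_DR·Δt / A = 2472 × 10800 / (2220 km²) = 12.03 mm.
The 1-cm UH is the DRH scaled by (10 mm)/d, so U_p = 885.0 × 10/12.03 = 736 m³/s.

U_p ≈ 736 m³/s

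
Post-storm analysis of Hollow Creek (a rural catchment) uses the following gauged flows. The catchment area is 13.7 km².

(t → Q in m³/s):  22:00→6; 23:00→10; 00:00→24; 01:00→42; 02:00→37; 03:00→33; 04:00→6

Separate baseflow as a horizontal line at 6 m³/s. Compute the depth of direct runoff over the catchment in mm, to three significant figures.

Direct runoff: 0.0, 4.0, 18.0, 36.0, 31.0, 27.0, 0.0 m³/s; ΣQ_DR = 116.0 m³/s.
V = ΣQ_DR · Δt = 116.0 × 3600 s = 4.176 × 10^5 m³.
Over A = 13.7 km², depth = V / A = 30.5 mm.

d ≈ 30.5 mm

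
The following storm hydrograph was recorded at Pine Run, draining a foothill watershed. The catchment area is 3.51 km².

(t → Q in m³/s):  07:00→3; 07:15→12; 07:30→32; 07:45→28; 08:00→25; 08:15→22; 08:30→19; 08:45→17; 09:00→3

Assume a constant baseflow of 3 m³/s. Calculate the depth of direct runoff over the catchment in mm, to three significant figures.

d ≈ 34.4 mm

Direct runoff: 0.0, 9.0, 29.0, 25.0, 22.0, 19.0, 16.0, 14.0, 0.0 m³/s; ΣQ_DR = 134.0 m³/s.
V = ΣQ_DR · Δt = 134.0 × 900 s = 1.206 × 10^5 m³.
Over A = 3.51 km², depth = V / A = 34.4 mm.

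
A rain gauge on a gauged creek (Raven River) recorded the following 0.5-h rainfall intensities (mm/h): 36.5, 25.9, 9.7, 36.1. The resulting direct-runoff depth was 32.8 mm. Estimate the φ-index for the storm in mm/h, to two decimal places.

Only the 3 blocks with intensity above φ contribute runoff: 36.5, 25.9, 36.1 mm/h.
Σ(I−φ)·Δt = d  ⇒  (36.5+25.9+36.1 − 3φ)·0.5 = 32.8
φ = (98.50 − 32.8/0.5) / 3 = 10.97 mm/h.

φ ≈ 10.97 mm/h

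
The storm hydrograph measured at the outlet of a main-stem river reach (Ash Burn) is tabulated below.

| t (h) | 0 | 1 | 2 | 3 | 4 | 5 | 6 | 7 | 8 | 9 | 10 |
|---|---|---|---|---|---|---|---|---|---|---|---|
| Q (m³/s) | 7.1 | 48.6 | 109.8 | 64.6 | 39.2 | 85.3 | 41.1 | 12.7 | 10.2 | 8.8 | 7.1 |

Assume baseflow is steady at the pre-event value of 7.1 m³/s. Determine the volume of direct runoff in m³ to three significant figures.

V ≈ 1.28 × 10^6 m³

Direct-runoff ordinates (Q − Q_b): 0.0, 41.5, 102.7, 57.5, 32.1, 78.2, 34.0, 5.6, 3.1, 1.7, 0.0 m³/s.
ΣQ_DR = 356.4 m³/s.
With Δt = 1 h = 3600 s, V = ΣQ_DR · Δt = 356.4 × 3600 = 1.28 × 10^6 m³.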